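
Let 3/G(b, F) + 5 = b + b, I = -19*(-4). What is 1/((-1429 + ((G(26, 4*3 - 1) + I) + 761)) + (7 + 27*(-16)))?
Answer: -47/47796 ≈ -0.00098335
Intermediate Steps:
I = 76
G(b, F) = 3/(-5 + 2*b) (G(b, F) = 3/(-5 + (b + b)) = 3/(-5 + 2*b))
1/((-1429 + ((G(26, 4*3 - 1) + I) + 761)) + (7 + 27*(-16))) = 1/((-1429 + ((3/(-5 + 2*26) + 76) + 761)) + (7 + 27*(-16))) = 1/((-1429 + ((3/(-5 + 52) + 76) + 761)) + (7 - 432)) = 1/((-1429 + ((3/47 + 76) + 761)) - 425) = 1/((-1429 + (3575/47 + 761)) - 425) = 1/((-1429 + 39342/47) - 425) = 1/(-27821/47 - 425) = 1/(-47796/47) = -47/47796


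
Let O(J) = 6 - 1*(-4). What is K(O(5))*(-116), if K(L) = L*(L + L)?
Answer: -23200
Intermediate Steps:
O(J) = 10 (O(J) = 6 + 4 = 10)
K(L) = 2*L² (K(L) = L*(2*L) = 2*L²)
K(O(5))*(-116) = (2*10²)*(-116) = (2*100)*(-116) = 200*(-116) = -23200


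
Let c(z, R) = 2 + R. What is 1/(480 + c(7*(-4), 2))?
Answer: 1/484 ≈ 0.0020661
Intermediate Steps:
1/(480 + c(7*(-4), 2)) = 1/(480 + (2 + 2)) = 1/(480 + 4) = 1/484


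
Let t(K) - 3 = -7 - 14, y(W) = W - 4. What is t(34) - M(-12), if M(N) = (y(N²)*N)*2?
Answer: 3342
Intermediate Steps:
y(W) = -4 + W
t(K) = -18 (t(K) = 3 + (-7 - 14) = 3 - 21 = -18)
M(N) = 2*N*(-4 + N²) (M(N) = ((-4 + N²)*N)*2 = (N*(-4 + N²))*2 = 2*N*(-4 + N²))
t(34) - M(-12) = -18 - 2*(-12)*(-4 + (-12)²) = -18 - 2*(-12)*(-4 + 144) = -18 - 2*(-12)*140 = -18 - 1*(-3360) = -18 + 3360 = 3342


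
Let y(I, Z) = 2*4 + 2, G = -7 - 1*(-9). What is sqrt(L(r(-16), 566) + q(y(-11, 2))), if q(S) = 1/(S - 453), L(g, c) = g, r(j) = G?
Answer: sqrt(392055)/443 ≈ 1.4134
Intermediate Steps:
G = 2 (G = -7 + 9 = 2)
y(I, Z) = 10 (y(I, Z) = 8 + 2 = 10)
r(j) = 2
q(S) = 1/(-453 + S)
sqrt(L(r(-16), 566) + q(y(-11, 2))) = sqrt(2 + 1/(-453 + 10)) = sqrt(2 + 1/(-443)) = sqrt(2 - 1/443) = sqrt(885/443) = sqrt(392055)/443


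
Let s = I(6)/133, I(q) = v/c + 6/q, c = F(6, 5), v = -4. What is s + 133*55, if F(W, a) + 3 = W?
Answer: 2918684/399 ≈ 7315.0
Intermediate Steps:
F(W, a) = -3 + W
c = 3 (c = -3 + 6 = 3)
I(q) = -4/3 + 6/q
s = -1/399 (s = (-4/3 + 6/6)/133 = (-4/3 + 6*(1/6))*(1/133) = (-4/3 + 1)*(1/133) = -1/3*1/133 = -1/399 ≈ -0.0025063)
s + 133*55 = -1/399 + 133*55 = -1/399 + 7315 = 2918684/399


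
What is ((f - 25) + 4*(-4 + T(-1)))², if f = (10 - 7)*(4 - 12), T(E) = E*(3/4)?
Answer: 4624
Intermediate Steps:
T(E) = 3*E/4 (T(E) = E*(3*(¼)) = E*(¾) = 3*E/4)
f = -24 (f = 3*(-8) = -24)
((f - 25) + 4*(-4 + T(-1)))² = ((-24 - 25) + 4*(-4 + (¾)*(-1)))² = (-49 + 4*(-4 - ¾))² = (-49 + 4*(-19/4))² = (-49 - 19)² = (-68)² = 4624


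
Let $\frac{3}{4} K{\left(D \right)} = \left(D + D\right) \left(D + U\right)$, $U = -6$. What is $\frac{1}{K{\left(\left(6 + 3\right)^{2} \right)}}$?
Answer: $\frac{1}{16200} \approx 6.1728 \cdot 10^{-5}$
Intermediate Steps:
$K{\left(D \right)} = \frac{8 D \left(-6 + D\right)}{3}$ ($K{\left(D \right)} = \frac{4 \left(D + D\right) \left(D - 6\right)}{3} = \frac{4 \cdot 2 D \left(-6 + D\right)}{3} = \frac{8 D \left(-6 + D\right)}{3}$)
$\frac{1}{K{\left(\left(6 + 3\right)^{2} \right)}} = \frac{1}{\frac{8}{3} \left(6 + 3\right)^{2} \left(-6 + \left(6 + 3\right)^{2}\right)} = \frac{1}{\frac{8}{3} \cdot 9^{2} \left(-6 + 9^{2}\right)} = \frac{1}{\frac{8}{3} \cdot 81 \left(-6 + 81\right)} = \frac{1}{\frac{8}{3} \cdot 81 \cdot 75} = \frac{1}{16200}$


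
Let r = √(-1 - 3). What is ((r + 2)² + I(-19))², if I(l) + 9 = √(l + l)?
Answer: (-9 + 4*(1 + I)² + I*√38)² ≈ -119.63 - 254.96*I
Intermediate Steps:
r = 2*I (r = √(-4) = 2*I ≈ 2.0*I)
I(l) = -9 + √2*√l (I(l) = -9 + √(l + l) = -9 + √(2*l) = -9 + √2*√l)
((r + 2)² + I(-19))² = ((2*I + 2)² + (-9 + √2*√(-19)))² = ((2 + 2*I)² + (-9 + √2*(I*√19)))² = ((2 + 2*I)² + (-9 + I*√38))² = (-9 + (2 + 2*I)² + I*√38)²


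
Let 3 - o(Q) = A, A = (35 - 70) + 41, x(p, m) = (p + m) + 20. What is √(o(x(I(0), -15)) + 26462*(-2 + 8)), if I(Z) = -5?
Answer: 3*√17641 ≈ 398.46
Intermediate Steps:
x(p, m) = 20 + m + p (x(p, m) = (m + p) + 20 = 20 + m + p)
A = 6 (A = -35 + 41 = 6)
o(Q) = -3 (o(Q) = 3 - 1*6 = 3 - 6 = -3)
√(o(x(I(0), -15)) + 26462*(-2 + 8)) = √(-3 + 26462*(-2 + 8)) = √(-3 + 26462*6) = √(-3 + 158772) = √158769 = 3*√17641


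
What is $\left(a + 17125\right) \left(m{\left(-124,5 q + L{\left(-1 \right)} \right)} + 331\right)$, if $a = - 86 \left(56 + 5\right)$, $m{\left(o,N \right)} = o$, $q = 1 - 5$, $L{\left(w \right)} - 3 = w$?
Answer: $2458953$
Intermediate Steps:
$L{\left(w \right)} = 3 + w$
$q = -4$
$a = -5246$ ($a = \left(-86\right) 61 = -5246$)
$\left(a + 17125\right) \left(m{\left(-124,5 q + L{\left(-1 \right)} \right)} + 331\right) = \left(-5246 + 17125\right) \left(-124 + 331\right) = 11879 \cdot 207 = 2458953$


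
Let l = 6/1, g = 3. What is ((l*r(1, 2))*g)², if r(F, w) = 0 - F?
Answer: 324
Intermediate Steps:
r(F, w) = -F
l = 6 (l = 6*1 = 6)
((l*r(1, 2))*g)² = ((6*(-1*1))*3)² = ((6*(-1))*3)² = (-6*3)² = (-18)² = 324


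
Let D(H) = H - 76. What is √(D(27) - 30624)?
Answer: I*√30673 ≈ 175.14*I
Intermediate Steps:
D(H) = -76 + H
√(D(27) - 30624) = √((-76 + 27) - 30624) = √(-49 - 30624) = √(-30673) = I*√30673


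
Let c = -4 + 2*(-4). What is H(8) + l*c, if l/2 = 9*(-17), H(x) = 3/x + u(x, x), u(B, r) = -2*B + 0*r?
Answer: 29251/8 ≈ 3656.4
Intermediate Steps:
u(B, r) = -2*B (u(B, r) = -2*B + 0 = -2*B)
c = -12 (c = -4 - 8 = -12)
H(x) = -2*x + 3/x (H(x) = 3/x - 2*x = -2*x + 3/x)
l = -306 (l = 2*(9*(-17)) = 2*(-153) = -306)
H(8) + l*c = (-2*8 + 3/8) - 306*(-12) = (-16 + 3*(⅛)) + 3672 = (-16 + 3/8) + 3672 = -125/8 + 3672 = 29251/8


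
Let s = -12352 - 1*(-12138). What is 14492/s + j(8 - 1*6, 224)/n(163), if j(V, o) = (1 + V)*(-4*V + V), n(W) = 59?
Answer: -429440/6313 ≈ -68.025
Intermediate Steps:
j(V, o) = -3*V*(1 + V) (j(V, o) = (1 + V)*(-3*V) = -3*V*(1 + V))
s = -214 (s = -12352 + 12138 = -214)
14492/s + j(8 - 1*6, 224)/n(163) = 14492/(-214) - 3*(8 - 1*6)*(1 + (8 - 1*6))/59 = 14492*(-1/214) - 3*(8 - 6)*(1 + (8 - 6))*(1/59) = -7246/107 - 3*2*(1 + 2)*(1/59) = -7246/107 - 3*2*3*(1/59) = -7246/107 - 18*1/59 = -7246/107 - 18/59 = -429440/6313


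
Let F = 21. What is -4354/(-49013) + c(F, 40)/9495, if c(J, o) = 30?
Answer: 2854108/31025229 ≈ 0.091993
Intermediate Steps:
-4354/(-49013) + c(F, 40)/9495 = -4354/(-49013) + 30/9495 = -4354*(-1/49013) + 30*(1/9495) = 4354/49013 + 2/633 = 2854108/31025229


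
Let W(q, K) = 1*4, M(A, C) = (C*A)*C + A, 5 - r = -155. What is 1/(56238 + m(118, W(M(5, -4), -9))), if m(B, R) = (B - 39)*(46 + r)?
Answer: 1/72512 ≈ 1.3791e-5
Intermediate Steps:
r = 160 (r = 5 - 1*(-155) = 5 + 155 = 160)
M(A, C) = A + A*C² (M(A, C) = (A*C)*C + A = A*C² + A = A + A*C²)
W(q, K) = 4
m(B, R) = -8034 + 206*B (m(B, R) = (B - 39)*(46 + 160) = (-39 + B)*206 = -8034 + 206*B)
1/(56238 + m(118, W(M(5, -4), -9))) = 1/(56238 + (-8034 + 206*118)) = 1/(56238 + (-8034 + 24308)) = 1/(56238 + 16274) = 1/72512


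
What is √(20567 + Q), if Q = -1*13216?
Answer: √7351 ≈ 85.738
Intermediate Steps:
Q = -13216
√(20567 + Q) = √(20567 - 13216) = √7351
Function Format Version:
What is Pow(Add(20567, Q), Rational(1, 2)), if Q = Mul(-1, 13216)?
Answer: Pow(7351, Rational(1, 2)) ≈ 85.738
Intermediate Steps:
Q = -13216
Pow(Add(20567, Q), Rational(1, 2)) = Pow(Add(20567, -13216), Rational(1, 2)) = Pow(7351, Rational(1, 2))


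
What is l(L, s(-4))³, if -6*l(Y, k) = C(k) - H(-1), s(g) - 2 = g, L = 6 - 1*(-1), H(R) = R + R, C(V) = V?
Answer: 0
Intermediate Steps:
H(R) = 2*R
L = 7 (L = 6 + 1 = 7)
s(g) = 2 + g
l(Y, k) = -⅓ - k/6 (l(Y, k) = -(k - 2*(-1))/6 = -(k - 1*(-2))/6 = -(k + 2)/6 = -(2 + k)/6 = -⅓ - k/6)
l(L, s(-4))³ = (-⅓ - (2 - 4)/6)³ = (-⅓ - ⅙*(-2))³ = (-⅓ + ⅓)³ = 0³ = 0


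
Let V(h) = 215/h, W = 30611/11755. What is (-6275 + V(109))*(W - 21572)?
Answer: 34673230147248/256259 ≈ 1.3531e+8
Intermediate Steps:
W = 30611/11755 (W = 30611*(1/11755) = 30611/11755 ≈ 2.6041)
(-6275 + V(109))*(W - 21572) = (-6275 + 215/109)*(30611/11755 - 21572) = (-6275 + 215*(1/109))*(-253548249/11755) = (-6275 + 215/109)*(-253548249/11755) = -683760/109*(-253548249/11755) = 34673230147248/256259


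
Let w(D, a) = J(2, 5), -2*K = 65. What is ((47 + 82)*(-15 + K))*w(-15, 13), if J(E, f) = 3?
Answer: -36765/2 ≈ -18383.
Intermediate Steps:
K = -65/2 (K = -½*65 = -65/2 ≈ -32.500)
w(D, a) = 3
((47 + 82)*(-15 + K))*w(-15, 13) = ((47 + 82)*(-15 - 65/2))*3 = (129*(-95/2))*3 = -12255/2*3 = -36765/2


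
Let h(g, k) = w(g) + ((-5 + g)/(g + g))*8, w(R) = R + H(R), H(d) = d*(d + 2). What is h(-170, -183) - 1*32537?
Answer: -70429/17 ≈ -4142.9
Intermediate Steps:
H(d) = d*(2 + d)
w(R) = R + R*(2 + R)
h(g, k) = g*(3 + g) + 4*(-5 + g)/g (h(g, k) = g*(3 + g) + ((-5 + g)/(g + g))*8 = g*(3 + g) + ((-5 + g)/((2*g)))*8 = g*(3 + g) + ((-5 + g)*(1/(2*g)))*8 = g*(3 + g) + ((-5 + g)/(2*g))*8 = g*(3 + g) + 4*(-5 + g)/g)
h(-170, -183) - 1*32537 = (4 + (-170)² - 20/(-170) + 3*(-170)) - 1*32537 = (4 + 28900 - 20*(-1/170) - 510) - 32537 = (4 + 28900 + 2/17 - 510) - 32537 = 482700/17 - 32537 = -70429/17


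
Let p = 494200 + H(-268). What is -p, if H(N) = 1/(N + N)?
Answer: -264891199/536 ≈ -4.9420e+5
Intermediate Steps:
H(N) = 1/(2*N)
p = 264891199/536 (p = 494200 + (½)/(-268) = 494200 + (½)*(-1/268) = 494200 - 1/536 = 264891199/536 ≈ 4.9420e+5)
-p = -1*264891199/536 = -264891199/536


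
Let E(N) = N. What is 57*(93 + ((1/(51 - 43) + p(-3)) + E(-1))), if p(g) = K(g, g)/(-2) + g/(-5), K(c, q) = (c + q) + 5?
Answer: 212553/40 ≈ 5313.8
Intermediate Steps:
K(c, q) = 5 + c + q
p(g) = -5/2 - 6*g/5 (p(g) = (5 + g + g)/(-2) + g/(-5) = (5 + 2*g)*(-1/2) + g*(-1/5) = (-5/2 - g) - g/5 = -5/2 - 6*g/5)
57*(93 + ((1/(51 - 43) + p(-3)) + E(-1))) = 57*(93 + ((1/(51 - 43) + (-5/2 - 6/5*(-3))) - 1)) = 57*(93 + ((1/8 + (-5/2 + 18/5)) - 1)) = 57*(93 + ((1/8 + 11/10) - 1)) = 57*(93 + (49/40 - 1)) = 57*(93 + 9/40) = 57*(3729/40) = 212553/40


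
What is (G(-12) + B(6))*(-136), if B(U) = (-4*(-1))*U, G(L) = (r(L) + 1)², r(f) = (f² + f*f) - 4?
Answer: -11049864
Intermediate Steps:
r(f) = -4 + 2*f² (r(f) = (f² + f²) - 4 = 2*f² - 4 = -4 + 2*f²)
G(L) = (-3 + 2*L²)² (G(L) = ((-4 + 2*L²) + 1)² = (-3 + 2*L²)²)
B(U) = 4*U
(G(-12) + B(6))*(-136) = ((-3 + 2*(-12)²)² + 4*6)*(-136) = ((-3 + 2*144)² + 24)*(-136) = ((-3 + 288)² + 24)*(-136) = (285² + 24)*(-136) = (81225 + 24)*(-136) = 81249*(-136) = -11049864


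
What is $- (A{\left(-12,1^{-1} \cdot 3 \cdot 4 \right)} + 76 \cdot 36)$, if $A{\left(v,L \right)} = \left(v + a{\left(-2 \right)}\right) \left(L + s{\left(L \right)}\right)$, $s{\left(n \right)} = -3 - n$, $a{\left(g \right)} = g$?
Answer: $-2778$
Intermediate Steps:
$A{\left(v,L \right)} = 6 - 3 v$ ($A{\left(v,L \right)} = \left(v - 2\right) \left(L - \left(3 + L\right)\right) = \left(-2 + v\right) \left(-3\right) = 6 - 3 v$)
$- (A{\left(-12,1^{-1} \cdot 3 \cdot 4 \right)} + 76 \cdot 36) = - (\left(6 - -36\right) + 76 \cdot 36) = - (\left(6 + 36\right) + 2736) = - (42 + 2736) = \left(-1\right) 2778 = -2778$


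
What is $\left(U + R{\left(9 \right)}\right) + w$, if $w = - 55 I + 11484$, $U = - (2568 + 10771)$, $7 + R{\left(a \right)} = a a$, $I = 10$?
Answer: $-2331$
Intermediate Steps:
$R{\left(a \right)} = -7 + a^{2}$ ($R{\left(a \right)} = -7 + a a = -7 + a^{2}$)
$U = -13339$ ($U = \left(-1\right) 13339 = -13339$)
$w = 10934$ ($w = \left(-55\right) 10 + 11484 = -550 + 11484 = 10934$)
$\left(U + R{\left(9 \right)}\right) + w = \left(-13339 - \left(7 - 9^{2}\right)\right) + 10934 = \left(-13339 + \left(-7 + 81\right)\right) + 10934 = \left(-13339 + 74\right) + 10934 = -13265 + 10934 = -2331$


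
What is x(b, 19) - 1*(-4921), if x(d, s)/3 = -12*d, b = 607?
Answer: -16931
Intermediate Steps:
x(d, s) = -36*d (x(d, s) = 3*(-12*d) = -36*d)
x(b, 19) - 1*(-4921) = -36*607 - 1*(-4921) = -21852 + 4921 = -16931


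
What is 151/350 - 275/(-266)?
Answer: 696/475 ≈ 1.4653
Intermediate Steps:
151/350 - 275/(-266) = 151*(1/350) - 275*(-1/266) = 151/350 + 275/266 = 696/475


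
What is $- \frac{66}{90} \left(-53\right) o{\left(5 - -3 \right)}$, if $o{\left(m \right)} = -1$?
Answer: $- \frac{583}{15} \approx -38.867$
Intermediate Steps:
$- \frac{66}{90} \left(-53\right) o{\left(5 - -3 \right)} = - \frac{66}{90} \left(-53\right) \left(-1\right) = \left(-66\right) \frac{1}{90} \left(-53\right) \left(-1\right) = \left(- \frac{11}{15}\right) \left(-53\right) \left(-1\right) = \frac{583}{15} \left(-1\right) = - \frac{583}{15}$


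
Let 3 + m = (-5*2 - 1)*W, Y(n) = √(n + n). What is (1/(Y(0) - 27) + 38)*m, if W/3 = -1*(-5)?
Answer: -57400/9 ≈ -6377.8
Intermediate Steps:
W = 15 (W = 3*(-1*(-5)) = 3*5 = 15)
Y(n) = √2*√n (Y(n) = √(2*n) = √2*√n)
m = -168 (m = -3 + (-5*2 - 1)*15 = -3 + (-10 - 1)*15 = -3 - 11*15 = -3 - 165 = -168)
(1/(Y(0) - 27) + 38)*m = (1/(√2*√0 - 27) + 38)*(-168) = (1/(√2*0 - 27) + 38)*(-168) = (1/(0 - 27) + 38)*(-168) = (1/(-27) + 38)*(-168) = (-1/27 + 38)*(-168) = (1025/27)*(-168) = -57400/9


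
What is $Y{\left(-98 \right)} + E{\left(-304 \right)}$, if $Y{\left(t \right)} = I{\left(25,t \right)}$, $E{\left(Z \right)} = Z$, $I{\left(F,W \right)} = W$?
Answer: $-402$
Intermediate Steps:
$Y{\left(t \right)} = t$
$Y{\left(-98 \right)} + E{\left(-304 \right)} = -98 - 304 = -402$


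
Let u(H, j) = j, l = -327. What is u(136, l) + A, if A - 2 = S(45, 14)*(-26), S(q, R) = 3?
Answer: -403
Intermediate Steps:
A = -76 (A = 2 + 3*(-26) = 2 - 78 = -76)
u(136, l) + A = -327 - 76 = -403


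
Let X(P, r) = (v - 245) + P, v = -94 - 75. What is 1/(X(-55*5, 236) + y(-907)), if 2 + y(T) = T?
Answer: -1/1598 ≈ -0.00062578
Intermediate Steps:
y(T) = -2 + T
v = -169
X(P, r) = -414 + P (X(P, r) = (-169 - 245) + P = -414 + P)
1/(X(-55*5, 236) + y(-907)) = 1/((-414 - 55*5) + (-2 - 907)) = 1/((-414 - 275) - 909) = 1/(-689 - 909) = 1/(-1598) = -1/1598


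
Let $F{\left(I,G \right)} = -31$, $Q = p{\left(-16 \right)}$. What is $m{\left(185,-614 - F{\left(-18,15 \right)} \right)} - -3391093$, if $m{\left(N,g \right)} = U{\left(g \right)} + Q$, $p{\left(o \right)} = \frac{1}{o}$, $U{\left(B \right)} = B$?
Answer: $\frac{54248159}{16} \approx 3.3905 \cdot 10^{6}$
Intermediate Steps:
$Q = - \frac{1}{16}$ ($Q = \frac{1}{-16} = - \frac{1}{16} \approx -0.0625$)
$m{\left(N,g \right)} = - \frac{1}{16} + g$ ($m{\left(N,g \right)} = g - \frac{1}{16} = - \frac{1}{16} + g$)
$m{\left(185,-614 - F{\left(-18,15 \right)} \right)} - -3391093 = \left(- \frac{1}{16} - 583\right) - -3391093 = \left(- \frac{1}{16} + \left(-614 + 31\right)\right) + 3391093 = \left(- \frac{1}{16} - 583\right) + 3391093 = - \frac{9329}{16} + 3391093 = \frac{54248159}{16}$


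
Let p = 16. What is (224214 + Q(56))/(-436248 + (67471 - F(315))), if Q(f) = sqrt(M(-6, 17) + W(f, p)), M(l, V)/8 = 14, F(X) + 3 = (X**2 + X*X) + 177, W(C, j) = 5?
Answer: -224214/567401 - 3*sqrt(13)/567401 ≈ -0.39518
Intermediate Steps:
F(X) = 174 + 2*X**2 (F(X) = -3 + ((X**2 + X*X) + 177) = -3 + ((X**2 + X**2) + 177) = -3 + (2*X**2 + 177) = -3 + (177 + 2*X**2) = 174 + 2*X**2)
M(l, V) = 112 (M(l, V) = 8*14 = 112)
Q(f) = 3*sqrt(13) (Q(f) = sqrt(112 + 5) = sqrt(117) = 3*sqrt(13))
(224214 + Q(56))/(-436248 + (67471 - F(315))) = (224214 + 3*sqrt(13))/(-436248 + (67471 - (174 + 2*315**2))) = (224214 + 3*sqrt(13))/(-436248 + (67471 - (174 + 2*99225))) = (224214 + 3*sqrt(13))/(-436248 + (67471 - (174 + 198450))) = (224214 + 3*sqrt(13))/(-436248 + (67471 - 1*198624)) = (224214 + 3*sqrt(13))/(-436248 + (67471 - 198624)) = (224214 + 3*sqrt(13))/(-436248 - 131153) = (224214 + 3*sqrt(13))/(-567401) = (224214 + 3*sqrt(13))*(-1/567401) = -224214/567401 - 3*sqrt(13)/567401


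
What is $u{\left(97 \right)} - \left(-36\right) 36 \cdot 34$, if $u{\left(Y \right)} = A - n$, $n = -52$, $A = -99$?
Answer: $44017$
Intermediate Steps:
$u{\left(Y \right)} = -47$ ($u{\left(Y \right)} = -99 - -52 = -99 + 52 = -47$)
$u{\left(97 \right)} - \left(-36\right) 36 \cdot 34 = -47 - \left(-36\right) 36 \cdot 34 = -47 - \left(-1296\right) 34 = -47 - -44064 = -47 + 44064 = 44017$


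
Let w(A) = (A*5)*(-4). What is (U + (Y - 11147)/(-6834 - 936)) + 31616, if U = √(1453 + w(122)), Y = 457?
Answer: 24566701/777 + I*√987 ≈ 31617.0 + 31.417*I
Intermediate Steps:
w(A) = -20*A (w(A) = (5*A)*(-4) = -20*A)
U = I*√987 (U = √(1453 - 20*122) = √(1453 - 2440) = √(-987) = I*√987 ≈ 31.417*I)
(U + (Y - 11147)/(-6834 - 936)) + 31616 = (I*√987 + (457 - 11147)/(-6834 - 936)) + 31616 = (I*√987 - 10690/(-7770)) + 31616 = (I*√987 - 10690*(-1/7770)) + 31616 = (I*√987 + 1069/777) + 31616 = (1069/777 + I*√987) + 31616 = 24566701/777 + I*√987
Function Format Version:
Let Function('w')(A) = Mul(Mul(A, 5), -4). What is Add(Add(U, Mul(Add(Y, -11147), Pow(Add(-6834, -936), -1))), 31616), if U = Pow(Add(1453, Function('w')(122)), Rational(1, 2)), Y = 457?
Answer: Add(Rational(24566701, 777), Mul(I, Pow(987, Rational(1, 2)))) ≈ Add(31617., Mul(31.417, I))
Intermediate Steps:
Function('w')(A) = Mul(-20, A) (Function('w')(A) = Mul(Mul(5, A), -4) = Mul(-20, A))
U = Mul(I, Pow(987, Rational(1, 2))) (U = Pow(Add(1453, Mul(-20, 122)), Rational(1, 2)) = Pow(Add(1453, -2440), Rational(1, 2)) = Pow(-987, Rational(1, 2)) = Mul(I, Pow(987, Rational(1, 2))) ≈ Mul(31.417, I))
Add(Add(U, Mul(Add(Y, -11147), Pow(Add(-6834, -936), -1))), 31616) = Add(Add(Mul(I, Pow(987, Rational(1, 2))), Mul(Add(457, -11147), Pow(Add(-6834, -936), -1))), 31616) = Add(Add(Mul(I, Pow(987, Rational(1, 2))), Mul(-10690, Pow(-7770, -1))), 31616) = Add(Add(Mul(I, Pow(987, Rational(1, 2))), Mul(-10690, Rational(-1, 7770))), 31616) = Add(Add(Mul(I, Pow(987, Rational(1, 2))), Rational(1069, 777)), 31616) = Add(Add(Rational(1069, 777), Mul(I, Pow(987, Rational(1, 2)))), 31616) = Add(Rational(24566701, 777), Mul(I, Pow(987, Rational(1, 2))))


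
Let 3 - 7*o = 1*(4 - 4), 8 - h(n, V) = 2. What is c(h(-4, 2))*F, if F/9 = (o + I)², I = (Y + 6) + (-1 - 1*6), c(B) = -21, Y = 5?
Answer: -25947/7 ≈ -3706.7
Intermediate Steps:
h(n, V) = 6 (h(n, V) = 8 - 1*2 = 8 - 2 = 6)
o = 3/7 (o = 3/7 - (4 - 4)/7 = 3/7 - 0/7 = 3/7 - ⅐*0 = 3/7 + 0 = 3/7 ≈ 0.42857)
I = 4 (I = (5 + 6) + (-1 - 1*6) = 11 + (-1 - 6) = 11 - 7 = 4)
F = 8649/49 (F = 9*(3/7 + 4)² = 9*(31/7)² = 9*(961/49) = 8649/49 ≈ 176.51)
c(h(-4, 2))*F = -21*8649/49 = -25947/7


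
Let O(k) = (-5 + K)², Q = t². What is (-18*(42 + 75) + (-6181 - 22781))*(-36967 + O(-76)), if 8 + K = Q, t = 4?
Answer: 1148211144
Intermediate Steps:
Q = 16 (Q = 4² = 16)
K = 8 (K = -8 + 16 = 8)
O(k) = 9 (O(k) = (-5 + 8)² = 3² = 9)
(-18*(42 + 75) + (-6181 - 22781))*(-36967 + O(-76)) = (-18*(42 + 75) + (-6181 - 22781))*(-36967 + 9) = (-18*117 - 28962)*(-36958) = (-2106 - 28962)*(-36958) = -31068*(-36958) = 1148211144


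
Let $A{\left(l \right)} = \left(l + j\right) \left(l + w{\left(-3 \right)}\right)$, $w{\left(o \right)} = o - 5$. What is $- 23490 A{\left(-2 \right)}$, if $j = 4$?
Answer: $469800$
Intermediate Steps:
$w{\left(o \right)} = -5 + o$ ($w{\left(o \right)} = o - 5 = -5 + o$)
$A{\left(l \right)} = \left(-8 + l\right) \left(4 + l\right)$ ($A{\left(l \right)} = \left(l + 4\right) \left(l - 8\right) = \left(4 + l\right) \left(l - 8\right) = \left(4 + l\right) \left(-8 + l\right) = \left(-8 + l\right) \left(4 + l\right)$)
$- 23490 A{\left(-2 \right)} = - 23490 \left(-32 + \left(-2\right)^{2} - -8\right) = - 23490 \left(-32 + 4 + 8\right) = \left(-23490\right) \left(-20\right) = 469800$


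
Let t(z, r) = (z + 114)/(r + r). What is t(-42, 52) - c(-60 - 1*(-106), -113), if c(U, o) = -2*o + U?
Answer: -3527/13 ≈ -271.31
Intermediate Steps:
t(z, r) = (114 + z)/(2*r) (t(z, r) = (114 + z)/((2*r)) = (114 + z)*(1/(2*r)) = (114 + z)/(2*r))
c(U, o) = U - 2*o
t(-42, 52) - c(-60 - 1*(-106), -113) = (½)*(114 - 42)/52 - ((-60 - 1*(-106)) - 2*(-113)) = (½)*(1/52)*72 - ((-60 + 106) + 226) = 9/13 - (46 + 226) = 9/13 - 1*272 = 9/13 - 272 = -3527/13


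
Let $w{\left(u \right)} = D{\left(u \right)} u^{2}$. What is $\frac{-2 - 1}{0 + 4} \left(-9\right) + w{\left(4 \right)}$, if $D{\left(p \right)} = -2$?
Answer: $- \frac{101}{4} \approx -25.25$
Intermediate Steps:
$w{\left(u \right)} = - 2 u^{2}$
$\frac{-2 - 1}{0 + 4} \left(-9\right) + w{\left(4 \right)} = \frac{-2 - 1}{0 + 4} \left(-9\right) - 2 \cdot 4^{2} = - \frac{3}{4} \left(-9\right) - 32 = \left(-3\right) \frac{1}{4} \left(-9\right) - 32 = \left(- \frac{3}{4}\right) \left(-9\right) - 32 = \frac{27}{4} - 32 = - \frac{101}{4}$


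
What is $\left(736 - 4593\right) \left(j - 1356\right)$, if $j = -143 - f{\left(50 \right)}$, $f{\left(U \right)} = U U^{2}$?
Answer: $487906643$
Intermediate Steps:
$f{\left(U \right)} = U^{3}$
$j = -125143$ ($j = -143 - 50^{3} = -143 - 125000 = -125143$)
$\left(736 - 4593\right) \left(j - 1356\right) = \left(736 - 4593\right) \left(-125143 - 1356\right) = \left(-3857\right) \left(-126499\right) = 487906643$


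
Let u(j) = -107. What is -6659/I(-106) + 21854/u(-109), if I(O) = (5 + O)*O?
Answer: -234681437/1145542 ≈ -204.86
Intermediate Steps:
I(O) = O*(5 + O)
-6659/I(-106) + 21854/u(-109) = -6659*(-1/(106*(5 - 106))) + 21854/(-107) = -6659/((-106*(-101))) + 21854*(-1/107) = -6659/10706 - 21854/107 = -234681437/1145542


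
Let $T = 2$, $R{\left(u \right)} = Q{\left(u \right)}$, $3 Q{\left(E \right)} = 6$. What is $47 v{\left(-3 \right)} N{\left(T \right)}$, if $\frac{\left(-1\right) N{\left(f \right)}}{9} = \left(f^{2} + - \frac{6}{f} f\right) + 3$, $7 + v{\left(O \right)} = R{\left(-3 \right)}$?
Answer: $2115$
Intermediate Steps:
$Q{\left(E \right)} = 2$ ($Q{\left(E \right)} = \frac{1}{3} \cdot 6 = 2$)
$R{\left(u \right)} = 2$
$v{\left(O \right)} = -5$ ($v{\left(O \right)} = -7 + 2 = -5$)
$N{\left(f \right)} = 27 - 9 f^{2}$ ($N{\left(f \right)} = - 9 \left(\left(f^{2} + - \frac{6}{f} f\right) + 3\right) = - 9 \left(\left(f^{2} - 6\right) + 3\right) = - 9 \left(\left(-6 + f^{2}\right) + 3\right) = - 9 \left(-3 + f^{2}\right) = 27 - 9 f^{2}$)
$47 v{\left(-3 \right)} N{\left(T \right)} = 47 \left(-5\right) \left(27 - 9 \cdot 2^{2}\right) = - 235 \left(27 - 36\right) = \left(-235\right) \left(-9\right) = 2115$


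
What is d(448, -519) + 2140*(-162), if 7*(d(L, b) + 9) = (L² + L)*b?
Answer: -15260673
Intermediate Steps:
d(L, b) = -9 + b*(L + L²)/7 (d(L, b) = -9 + ((L² + L)*b)/7 = -9 + ((L + L²)*b)/7 = -9 + (b*(L + L²))/7 = -9 + b*(L + L²)/7)
d(448, -519) + 2140*(-162) = (-9 + (⅐)*448*(-519) + (⅐)*(-519)*448²) + 2140*(-162) = (-9 - 33216 + (⅐)*(-519)*200704) - 346680 = (-9 - 33216 - 14880768) - 346680 = -14913993 - 346680 = -15260673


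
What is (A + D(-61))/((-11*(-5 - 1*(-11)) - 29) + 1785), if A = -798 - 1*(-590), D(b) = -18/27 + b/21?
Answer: -1481/11830 ≈ -0.12519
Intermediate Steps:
D(b) = -⅔ + b/21 (D(b) = -18*1/27 + b*(1/21) = -⅔ + b/21)
A = -208 (A = -798 + 590 = -208)
(A + D(-61))/((-11*(-5 - 1*(-11)) - 29) + 1785) = (-208 + (-⅔ + (1/21)*(-61)))/((-11*(-5 - 1*(-11)) - 29) + 1785) = (-208 + (-⅔ - 61/21))/((-11*(-5 + 11) - 29) + 1785) = (-208 - 25/7)/((-11*6 - 29) + 1785) = -1481/(7*((-66 - 29) + 1785)) = -1481/(7*(-95 + 1785)) = -1481/7/1690 = -1481/7*1/1690 = -1481/11830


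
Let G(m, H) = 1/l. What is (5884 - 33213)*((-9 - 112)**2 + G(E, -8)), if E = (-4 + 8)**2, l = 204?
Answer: -81625300685/204 ≈ -4.0012e+8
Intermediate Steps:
E = 16 (E = 4**2 = 16)
G(m, H) = 1/204
(5884 - 33213)*((-9 - 112)**2 + G(E, -8)) = (5884 - 33213)*((-9 - 112)**2 + 1/204) = -27329*((-121)**2 + 1/204) = -27329*(14641 + 1/204) = -27329*2986765/204 = -81625300685/204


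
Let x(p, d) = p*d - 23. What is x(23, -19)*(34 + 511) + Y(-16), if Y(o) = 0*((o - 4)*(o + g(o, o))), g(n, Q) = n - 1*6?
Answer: -250700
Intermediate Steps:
g(n, Q) = -6 + n (g(n, Q) = n - 6 = -6 + n)
x(p, d) = -23 + d*p (x(p, d) = d*p - 23 = -23 + d*p)
Y(o) = 0 (Y(o) = 0*((o - 4)*(o + (-6 + o))) = 0*((-4 + o)*(-6 + 2*o)) = 0*((-6 + 2*o)*(-4 + o)) = 0)
x(23, -19)*(34 + 511) + Y(-16) = (-23 - 19*23)*(34 + 511) + 0 = (-23 - 437)*545 + 0 = -460*545 + 0 = -250700 + 0 = -250700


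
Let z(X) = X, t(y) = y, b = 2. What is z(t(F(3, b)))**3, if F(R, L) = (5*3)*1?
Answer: 3375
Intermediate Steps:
F(R, L) = 15 (F(R, L) = 15*1 = 15)
z(t(F(3, b)))**3 = 15**3 = 3375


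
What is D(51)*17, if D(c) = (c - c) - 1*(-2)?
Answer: 34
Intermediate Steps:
D(c) = 2 (D(c) = 0 + 2 = 2)
D(51)*17 = 2*17 = 34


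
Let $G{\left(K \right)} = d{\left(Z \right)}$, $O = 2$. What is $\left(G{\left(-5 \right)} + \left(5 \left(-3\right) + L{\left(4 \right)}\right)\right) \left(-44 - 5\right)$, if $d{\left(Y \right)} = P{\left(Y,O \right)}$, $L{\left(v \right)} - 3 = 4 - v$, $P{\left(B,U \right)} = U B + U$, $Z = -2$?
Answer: $686$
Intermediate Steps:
$P{\left(B,U \right)} = U + B U$ ($P{\left(B,U \right)} = B U + U = U + B U$)
$L{\left(v \right)} = 7 - v$ ($L{\left(v \right)} = 3 - \left(-4 + v\right) = 7 - v$)
$d{\left(Y \right)} = 2 + 2 Y$ ($d{\left(Y \right)} = 2 \left(1 + Y\right) = 2 + 2 Y$)
$G{\left(K \right)} = -2$ ($G{\left(K \right)} = 2 + 2 \left(-2\right) = 2 - 4 = -2$)
$\left(G{\left(-5 \right)} + \left(5 \left(-3\right) + L{\left(4 \right)}\right)\right) \left(-44 - 5\right) = \left(-2 + \left(5 \left(-3\right) + \left(7 - 4\right)\right)\right) \left(-44 - 5\right) = \left(-2 + \left(-15 + \left(7 - 4\right)\right)\right) \left(-49\right) = \left(-2 + \left(-15 + 3\right)\right) \left(-49\right) = \left(-2 - 12\right) \left(-49\right) = \left(-14\right) \left(-49\right) = 686$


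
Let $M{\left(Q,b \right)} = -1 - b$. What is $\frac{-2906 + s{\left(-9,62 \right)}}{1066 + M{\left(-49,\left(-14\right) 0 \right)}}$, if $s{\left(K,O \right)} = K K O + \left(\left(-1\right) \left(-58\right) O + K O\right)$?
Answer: $\frac{1718}{355} \approx 4.8394$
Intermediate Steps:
$s{\left(K,O \right)} = 58 O + K O + O K^{2}$ ($s{\left(K,O \right)} = K^{2} O + \left(58 O + K O\right) = O K^{2} + \left(58 O + K O\right) = 58 O + K O + O K^{2}$)
$\frac{-2906 + s{\left(-9,62 \right)}}{1066 + M{\left(-49,\left(-14\right) 0 \right)}} = \frac{-2906 + 62 \left(58 - 9 + \left(-9\right)^{2}\right)}{1066 - \left(1 - 0\right)} = \frac{-2906 + 62 \left(58 - 9 + 81\right)}{1066 - 1} = \frac{-2906 + 62 \cdot 130}{1066 + \left(-1 + 0\right)} = \frac{-2906 + 8060}{1066 - 1} = \frac{5154}{1065} = 5154 \cdot \frac{1}{1065} = \frac{1718}{355}$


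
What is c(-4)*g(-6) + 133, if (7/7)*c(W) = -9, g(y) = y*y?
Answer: -191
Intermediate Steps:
g(y) = y²
c(W) = -9
c(-4)*g(-6) + 133 = -9*(-6)² + 133 = -9*36 + 133 = -324 + 133 = -191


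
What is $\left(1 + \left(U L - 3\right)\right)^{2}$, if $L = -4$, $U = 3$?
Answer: $196$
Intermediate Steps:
$\left(1 + \left(U L - 3\right)\right)^{2} = \left(1 + \left(3 \left(-4\right) - 3\right)\right)^{2} = \left(1 - 15\right)^{2} = \left(-14\right)^{2} = 196$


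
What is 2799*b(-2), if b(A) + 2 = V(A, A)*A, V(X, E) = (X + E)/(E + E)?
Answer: -11196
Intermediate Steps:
V(X, E) = (E + X)/(2*E) (V(X, E) = (E + X)/((2*E)) = (E + X)*(1/(2*E)) = (E + X)/(2*E))
b(A) = -2 + A (b(A) = -2 + ((A + A)/(2*A))*A = -2 + ((2*A)/(2*A))*A = -2 + 1*A = -2 + A)
2799*b(-2) = 2799*(-2 - 2) = 2799*(-4) = -11196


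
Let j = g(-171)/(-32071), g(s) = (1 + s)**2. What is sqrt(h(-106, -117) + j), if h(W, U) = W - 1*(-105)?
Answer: I*sqrt(1955400941)/32071 ≈ 1.3788*I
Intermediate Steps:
h(W, U) = 105 + W (h(W, U) = W + 105 = 105 + W)
j = -28900/32071 (j = (1 - 171)**2/(-32071) = (-170)**2*(-1/32071) = 28900*(-1/32071) = -28900/32071 ≈ -0.90113)
sqrt(h(-106, -117) + j) = sqrt((105 - 106) - 28900/32071) = sqrt(-1 - 28900/32071) = sqrt(-60971/32071) = I*sqrt(1955400941)/32071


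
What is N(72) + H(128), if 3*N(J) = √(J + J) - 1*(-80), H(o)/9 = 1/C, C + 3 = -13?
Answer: 1445/48 ≈ 30.104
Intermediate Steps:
C = -16 (C = -3 - 13 = -16)
H(o) = -9/16 (H(o) = 9/(-16) = 9*(-1/16) = -9/16)
N(J) = 80/3 + √2*√J/3 (N(J) = (√(J + J) - 1*(-80))/3 = (√(2*J) + 80)/3 = (√2*√J + 80)/3 = (80 + √2*√J)/3 = 80/3 + √2*√J/3)
N(72) + H(128) = (80/3 + √2*√72/3) - 9/16 = (80/3 + √2*(6*√2)/3) - 9/16 = (80/3 + 4) - 9/16 = 92/3 - 9/16 = 1445/48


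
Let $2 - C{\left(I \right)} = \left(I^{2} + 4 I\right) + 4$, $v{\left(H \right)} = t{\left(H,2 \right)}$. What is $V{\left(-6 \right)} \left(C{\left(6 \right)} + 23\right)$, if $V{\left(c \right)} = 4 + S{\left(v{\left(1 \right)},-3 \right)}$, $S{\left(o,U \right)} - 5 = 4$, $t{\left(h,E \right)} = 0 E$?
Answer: $-507$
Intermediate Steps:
$t{\left(h,E \right)} = 0$
$v{\left(H \right)} = 0$
$S{\left(o,U \right)} = 9$ ($S{\left(o,U \right)} = 5 + 4 = 9$)
$C{\left(I \right)} = -2 - I^{2} - 4 I$ ($C{\left(I \right)} = 2 - \left(\left(I^{2} + 4 I\right) + 4\right) = 2 - \left(4 + I^{2} + 4 I\right) = -2 - I^{2} - 4 I$)
$V{\left(c \right)} = 13$ ($V{\left(c \right)} = 4 + 9 = 13$)
$V{\left(-6 \right)} \left(C{\left(6 \right)} + 23\right) = 13 \left(\left(-2 - 6^{2} - 24\right) + 23\right) = 13 \left(\left(-2 - 36 - 24\right) + 23\right) = 13 \left(-62 + 23\right) = 13 \left(-39\right) = -507$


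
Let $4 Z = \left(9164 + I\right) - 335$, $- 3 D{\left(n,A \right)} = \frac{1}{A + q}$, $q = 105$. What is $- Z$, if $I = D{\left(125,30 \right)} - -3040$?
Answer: $- \frac{1201736}{405} \approx -2967.3$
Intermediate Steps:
$D{\left(n,A \right)} = - \frac{1}{3 \left(105 + A\right)}$ ($D{\left(n,A \right)} = - \frac{1}{3 \left(A + 105\right)} = - \frac{1}{3 \left(105 + A\right)}$)
$I = \frac{1231199}{405}$ ($I = - \frac{1}{315 + 3 \cdot 30} - -3040 = - \frac{1}{315 + 90} + 3040 = - \frac{1}{405} + 3040 = \frac{1231199}{405} \approx 3040.0$)
$Z = \frac{1201736}{405}$ ($Z = \frac{\left(9164 + \frac{1231199}{405}\right) - 335}{4} = \frac{\frac{4942619}{405} - 335}{4} = \frac{1}{4} \cdot \frac{4806944}{405} = \frac{1201736}{405} \approx 2967.3$)
$- Z = \left(-1\right) \frac{1201736}{405} = - \frac{1201736}{405}$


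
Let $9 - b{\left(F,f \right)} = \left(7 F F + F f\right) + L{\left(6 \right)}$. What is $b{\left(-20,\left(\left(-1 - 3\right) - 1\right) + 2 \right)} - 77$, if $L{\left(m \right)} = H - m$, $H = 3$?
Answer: $-2925$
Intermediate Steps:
$L{\left(m \right)} = 3 - m$
$b{\left(F,f \right)} = 12 - 7 F^{2} - F f$ ($b{\left(F,f \right)} = 9 - \left(\left(7 F F + F f\right) + \left(3 - 6\right)\right) = 9 - \left(\left(7 F^{2} + F f\right) + \left(3 - 6\right)\right) = 9 - \left(\left(7 F^{2} + F f\right) - 3\right) = 9 - \left(-3 + 7 F^{2} + F f\right) = 12 - 7 F^{2} - F f$)
$b{\left(-20,\left(\left(-1 - 3\right) - 1\right) + 2 \right)} - 77 = \left(12 - 7 \left(-20\right)^{2} - - 20 \left(\left(\left(-1 - 3\right) - 1\right) + 2\right)\right) - 77 = \left(12 - 2800 - - 20 \left(\left(-4 - 1\right) + 2\right)\right) - 77 = \left(12 - 2800 - - 20 \left(-5 + 2\right)\right) - 77 = \left(12 - 2800 - \left(-20\right) \left(-3\right)\right) - 77 = \left(12 - 2800 - 60\right) - 77 = -2848 - 77 = -2925$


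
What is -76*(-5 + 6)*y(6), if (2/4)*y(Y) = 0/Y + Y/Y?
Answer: -152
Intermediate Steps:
y(Y) = 2 (y(Y) = 2*(0/Y + Y/Y) = 2*(0 + 1) = 2*1 = 2)
-76*(-5 + 6)*y(6) = -76*(-5 + 6)*2 = -76*2 = -152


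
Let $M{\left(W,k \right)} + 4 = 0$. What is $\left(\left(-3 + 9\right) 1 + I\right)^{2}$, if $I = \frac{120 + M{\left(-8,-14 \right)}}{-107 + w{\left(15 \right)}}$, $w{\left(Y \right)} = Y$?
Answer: $\frac{11881}{529} \approx 22.459$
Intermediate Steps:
$M{\left(W,k \right)} = -4$ ($M{\left(W,k \right)} = -4 + 0 = -4$)
$I = - \frac{29}{23}$ ($I = \frac{120 - 4}{-107 + 15} = \frac{116}{-92} = 116 \left(- \frac{1}{92}\right) = - \frac{29}{23} \approx -1.2609$)
$\left(\left(-3 + 9\right) 1 + I\right)^{2} = \left(\left(-3 + 9\right) 1 - \frac{29}{23}\right)^{2} = \left(6 \cdot 1 - \frac{29}{23}\right)^{2} = \left(6 - \frac{29}{23}\right)^{2} = \left(\frac{109}{23}\right)^{2} = \frac{11881}{529}$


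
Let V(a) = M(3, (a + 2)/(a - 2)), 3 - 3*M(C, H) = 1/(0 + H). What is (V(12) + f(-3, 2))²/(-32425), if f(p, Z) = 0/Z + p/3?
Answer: -1/571977 ≈ -1.7483e-6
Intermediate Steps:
f(p, Z) = p/3 (f(p, Z) = 0 + p*(⅓) = 0 + p/3 = p/3)
M(C, H) = 1 - 1/(3*H) (M(C, H) = 1 - 1/(3*(0 + H)) = 1 - 1/(3*H))
V(a) = (-2 + a)*(-⅓ + (2 + a)/(-2 + a))/(2 + a) (V(a) = (-⅓ + (a + 2)/(a - 2))/(((a + 2)/(a - 2))) = (-⅓ + (2 + a)/(-2 + a))/(((2 + a)/(-2 + a))) = ((-2 + a)/(2 + a))*(-⅓ + (2 + a)/(-2 + a)) = (-2 + a)*(-⅓ + (2 + a)/(-2 + a))/(2 + a))
(V(12) + f(-3, 2))²/(-32425) = (2*(4 + 12)/(3*(2 + 12)) + (⅓)*(-3))²/(-32425) = ((⅔)*16/14 - 1)²*(-1/32425) = ((⅔)*(1/14)*16 - 1)²*(-1/32425) = (16/21 - 1)²*(-1/32425) = (-5/21)²*(-1/32425) = (25/441)*(-1/32425) = -1/571977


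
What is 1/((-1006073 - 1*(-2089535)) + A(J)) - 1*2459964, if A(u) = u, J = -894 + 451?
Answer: -2664187751315/1083019 ≈ -2.4600e+6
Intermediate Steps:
J = -443
1/((-1006073 - 1*(-2089535)) + A(J)) - 1*2459964 = 1/((-1006073 - 1*(-2089535)) - 443) - 1*2459964 = 1/((-1006073 + 2089535) - 443) - 2459964 = 1/(1083462 - 443) - 2459964 = 1/1083019 - 2459964 = -2664187751315/1083019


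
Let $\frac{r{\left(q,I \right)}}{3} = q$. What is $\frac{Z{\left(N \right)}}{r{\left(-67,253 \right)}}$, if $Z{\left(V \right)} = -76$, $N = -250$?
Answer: $\frac{76}{201} \approx 0.37811$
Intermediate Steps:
$r{\left(q,I \right)} = 3 q$
$\frac{Z{\left(N \right)}}{r{\left(-67,253 \right)}} = - \frac{76}{3 \left(-67\right)} = - \frac{76}{-201} = \left(-76\right) \left(- \frac{1}{201}\right) = \frac{76}{201}$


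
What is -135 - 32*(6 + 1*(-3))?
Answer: -231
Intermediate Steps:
-135 - 32*(6 + 1*(-3)) = -135 - 32*(6 - 3) = -135 - 32*3 = -135 - 96 = -231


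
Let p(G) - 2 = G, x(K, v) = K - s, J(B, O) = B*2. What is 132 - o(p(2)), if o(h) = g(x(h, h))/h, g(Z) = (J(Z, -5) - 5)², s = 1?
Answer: 527/4 ≈ 131.75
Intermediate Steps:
J(B, O) = 2*B
x(K, v) = -1 + K (x(K, v) = K - 1*1 = K - 1 = -1 + K)
p(G) = 2 + G
g(Z) = (-5 + 2*Z)² (g(Z) = (2*Z - 5)² = (-5 + 2*Z)²)
o(h) = (-7 + 2*h)²/h (o(h) = (-5 + 2*(-1 + h))²/h = (-5 + (-2 + 2*h))²/h = (-7 + 2*h)²/h)
132 - o(p(2)) = 132 - (-7 + 2*(2 + 2))²/(2 + 2) = 132 - (-7 + 2*4)²/4 = 132 - (-7 + 8)²/4 = 132 - 1²/4 = 132 - 1/4 = 132 - 1*¼ = 132 - ¼ = 527/4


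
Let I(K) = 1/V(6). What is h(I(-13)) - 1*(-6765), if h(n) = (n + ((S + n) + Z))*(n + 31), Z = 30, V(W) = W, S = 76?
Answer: 181423/18 ≈ 10079.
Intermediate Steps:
I(K) = 1/6
h(n) = (31 + n)*(106 + 2*n) (h(n) = (n + ((76 + n) + 30))*(n + 31) = (n + (106 + n))*(31 + n) = (106 + 2*n)*(31 + n) = (31 + n)*(106 + 2*n))
h(I(-13)) - 1*(-6765) = (3286 + 2*(1/6)**2 + 168*(1/6)) - 1*(-6765) = (3286 + 2*(1/36) + 28) + 6765 = (3286 + 1/18 + 28) + 6765 = 59653/18 + 6765 = 181423/18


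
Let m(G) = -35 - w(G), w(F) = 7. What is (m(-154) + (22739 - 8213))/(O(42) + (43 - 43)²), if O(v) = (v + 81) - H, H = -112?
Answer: 14484/235 ≈ 61.634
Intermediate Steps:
m(G) = -42 (m(G) = -35 - 1*7 = -35 - 7 = -42)
O(v) = 193 + v (O(v) = (v + 81) - 1*(-112) = (81 + v) + 112 = 193 + v)
(m(-154) + (22739 - 8213))/(O(42) + (43 - 43)²) = (-42 + (22739 - 8213))/((193 + 42) + (43 - 43)²) = (-42 + 14526)/(235 + 0²) = 14484/(235 + 0) = 14484/235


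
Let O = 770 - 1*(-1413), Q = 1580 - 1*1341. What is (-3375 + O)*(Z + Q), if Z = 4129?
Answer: -5206656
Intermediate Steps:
Q = 239 (Q = 1580 - 1341 = 239)
O = 2183 (O = 770 + 1413 = 2183)
(-3375 + O)*(Z + Q) = (-3375 + 2183)*(4129 + 239) = -1192*4368 = -5206656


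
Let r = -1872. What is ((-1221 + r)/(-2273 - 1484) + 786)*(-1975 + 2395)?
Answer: 1241559900/3757 ≈ 3.3047e+5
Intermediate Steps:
((-1221 + r)/(-2273 - 1484) + 786)*(-1975 + 2395) = ((-1221 - 1872)/(-2273 - 1484) + 786)*(-1975 + 2395) = (-3093/(-3757) + 786)*420 = (-3093*(-1/3757) + 786)*420 = (3093/3757 + 786)*420 = (2956095/3757)*420 = 1241559900/3757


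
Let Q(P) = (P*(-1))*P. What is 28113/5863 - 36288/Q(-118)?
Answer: 151050489/20409103 ≈ 7.4011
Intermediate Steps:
Q(P) = -P² (Q(P) = (-P)*P = -P²)
28113/5863 - 36288/Q(-118) = 28113/5863 - 36288/((-1*(-118)²)) = 28113*(1/5863) - 36288/((-1*13924)) = 28113/5863 - 36288/(-13924) = 28113/5863 - 36288*(-1/13924) = 28113/5863 + 9072/3481 = 151050489/20409103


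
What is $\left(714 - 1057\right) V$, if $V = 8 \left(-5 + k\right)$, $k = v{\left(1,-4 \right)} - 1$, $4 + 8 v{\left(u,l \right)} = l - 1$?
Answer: $19551$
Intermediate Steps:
$v{\left(u,l \right)} = - \frac{5}{8} + \frac{l}{8}$ ($v{\left(u,l \right)} = - \frac{1}{2} + \frac{l - 1}{8} = - \frac{1}{2} + \frac{-1 + l}{8} = - \frac{1}{2} + \left(- \frac{1}{8} + \frac{l}{8}\right) = - \frac{5}{8} + \frac{l}{8}$)
$k = - \frac{17}{8}$ ($k = \left(- \frac{5}{8} + \frac{1}{8} \left(-4\right)\right) - 1 = \left(- \frac{5}{8} - \frac{1}{2}\right) - 1 = - \frac{9}{8} - 1 = - \frac{17}{8} \approx -2.125$)
$V = -57$ ($V = 8 \left(-5 - \frac{17}{8}\right) = 8 \left(- \frac{57}{8}\right) = -57$)
$\left(714 - 1057\right) V = \left(714 - 1057\right) \left(-57\right) = \left(-343\right) \left(-57\right) = 19551$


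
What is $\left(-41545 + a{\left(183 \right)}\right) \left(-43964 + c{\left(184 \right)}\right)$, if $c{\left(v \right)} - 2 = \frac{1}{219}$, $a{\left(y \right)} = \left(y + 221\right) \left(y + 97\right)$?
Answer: $- \frac{689100981275}{219} \approx -3.1466 \cdot 10^{9}$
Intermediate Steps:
$a{\left(y \right)} = \left(97 + y\right) \left(221 + y\right)$ ($a{\left(y \right)} = \left(221 + y\right) \left(97 + y\right) = \left(97 + y\right) \left(221 + y\right)$)
$c{\left(v \right)} = \frac{439}{219}$ ($c{\left(v \right)} = 2 + \frac{1}{219} = \frac{439}{219}$)
$\left(-41545 + a{\left(183 \right)}\right) \left(-43964 + c{\left(184 \right)}\right) = \left(-41545 + \left(21437 + 183^{2} + 318 \cdot 183\right)\right) \left(-43964 + \frac{439}{219}\right) = \left(-41545 + \left(21437 + 33489 + 58194\right)\right) \left(- \frac{9627677}{219}\right) = \left(-41545 + 113120\right) \left(- \frac{9627677}{219}\right) = 71575 \left(- \frac{9627677}{219}\right) = - \frac{689100981275}{219}$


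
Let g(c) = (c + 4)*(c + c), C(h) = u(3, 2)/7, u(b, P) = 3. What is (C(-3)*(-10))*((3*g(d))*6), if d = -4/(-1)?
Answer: -34560/7 ≈ -4937.1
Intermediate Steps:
C(h) = 3/7
d = 4 (d = -4*(-1) = 4)
g(c) = 2*c*(4 + c) (g(c) = (4 + c)*(2*c) = 2*c*(4 + c))
(C(-3)*(-10))*((3*g(d))*6) = ((3/7)*(-10))*((3*(2*4*(4 + 4)))*6) = -30*3*(2*4*8)*6/7 = -30*3*64*6/7 = -5760*6/7 = -30/7*1152 = -34560/7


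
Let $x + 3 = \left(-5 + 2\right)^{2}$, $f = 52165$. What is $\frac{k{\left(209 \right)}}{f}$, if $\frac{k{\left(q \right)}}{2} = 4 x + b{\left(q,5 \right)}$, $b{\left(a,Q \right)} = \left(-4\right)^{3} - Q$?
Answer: $- \frac{18}{10433} \approx -0.0017253$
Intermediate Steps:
$b{\left(a,Q \right)} = -64 - Q$
$x = 6$ ($x = -3 + \left(-5 + 2\right)^{2} = -3 + \left(-3\right)^{2} = -3 + 9 = 6$)
$k{\left(q \right)} = -90$ ($k{\left(q \right)} = 2 \left(4 \cdot 6 - 69\right) = 2 \left(24 - 69\right) = 2 \left(-45\right) = -90$)
$\frac{k{\left(209 \right)}}{f} = - \frac{90}{52165} = \left(-90\right) \frac{1}{52165} = - \frac{18}{10433}$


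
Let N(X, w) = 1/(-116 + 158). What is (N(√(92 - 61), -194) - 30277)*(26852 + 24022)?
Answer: -10782176207/7 ≈ -1.5403e+9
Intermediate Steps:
N(X, w) = 1/42
(N(√(92 - 61), -194) - 30277)*(26852 + 24022) = (1/42 - 30277)*(26852 + 24022) = -1271633/42*50874 = -10782176207/7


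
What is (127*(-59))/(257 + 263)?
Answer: -7493/520 ≈ -14.410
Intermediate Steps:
(127*(-59))/(257 + 263) = -7493/520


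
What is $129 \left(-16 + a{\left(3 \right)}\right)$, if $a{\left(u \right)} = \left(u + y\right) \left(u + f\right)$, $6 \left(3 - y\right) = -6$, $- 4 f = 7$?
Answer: $- \frac{3741}{4} \approx -935.25$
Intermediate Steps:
$f = - \frac{7}{4}$ ($f = \left(- \frac{1}{4}\right) 7 = - \frac{7}{4} \approx -1.75$)
$y = 4$ ($y = 3 - -1 = 3 + 1 = 4$)
$a{\left(u \right)} = \left(4 + u\right) \left(- \frac{7}{4} + u\right)$ ($a{\left(u \right)} = \left(u + 4\right) \left(u - \frac{7}{4}\right) = \left(4 + u\right) \left(- \frac{7}{4} + u\right)$)
$129 \left(-16 + a{\left(3 \right)}\right) = 129 \left(-16 + \left(-7 + 3^{2} + \frac{9}{4} \cdot 3\right)\right) = 129 \left(-16 + \left(-7 + 9 + \frac{27}{4}\right)\right) = 129 \left(-16 + \frac{35}{4}\right) = 129 \left(- \frac{29}{4}\right) = - \frac{3741}{4}$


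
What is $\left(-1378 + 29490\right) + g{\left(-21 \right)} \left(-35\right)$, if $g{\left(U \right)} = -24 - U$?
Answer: $28217$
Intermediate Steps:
$\left(-1378 + 29490\right) + g{\left(-21 \right)} \left(-35\right) = \left(-1378 + 29490\right) + \left(-24 - -21\right) \left(-35\right) = 28112 + \left(-24 + 21\right) \left(-35\right) = 28112 - -105 = 28112 + 105 = 28217$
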